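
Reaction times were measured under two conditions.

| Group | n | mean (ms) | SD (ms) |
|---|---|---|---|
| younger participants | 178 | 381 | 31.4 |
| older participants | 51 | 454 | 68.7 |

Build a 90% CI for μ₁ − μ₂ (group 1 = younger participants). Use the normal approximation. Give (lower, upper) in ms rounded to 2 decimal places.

(-89.29, -56.71)

Per-group SEs: s₁/√n₁ = 31.4/√178 = 2.3535, s₂/√n₂ = 68.7/√51 = 9.6199.
Unpooled SE of the difference: √(5.53896225 + 92.54247601) = 9.9036.
Margin of error = z* · SE = 1.645 × 9.9036 = 16.2914.
x̄₁ − x̄₂ = 381 − 454 = -73.0000.
CI: -73.0000 ± 16.2914 = (-89.29, -56.71).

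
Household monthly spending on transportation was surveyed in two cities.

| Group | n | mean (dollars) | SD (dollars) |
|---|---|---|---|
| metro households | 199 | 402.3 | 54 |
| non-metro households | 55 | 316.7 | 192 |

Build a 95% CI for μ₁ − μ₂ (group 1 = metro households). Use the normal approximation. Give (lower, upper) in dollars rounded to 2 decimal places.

(34.31, 136.89)

Standard errors of each mean: 54/√199 = 3.8280 and 192/√55 = 25.8893.
SE(x̄₁ − x̄₂) = √(3.8280² + 25.8893²) = 26.1708 for independent samples with unequal variances.
With z* = 1.960, the margin is 1.960 × 26.1708 = 51.2948.
x̄₁ − x̄₂ = 402.3 − 316.7 = 85.6000; the interval is 85.6000 ± 51.2948 = (34.31, 136.89).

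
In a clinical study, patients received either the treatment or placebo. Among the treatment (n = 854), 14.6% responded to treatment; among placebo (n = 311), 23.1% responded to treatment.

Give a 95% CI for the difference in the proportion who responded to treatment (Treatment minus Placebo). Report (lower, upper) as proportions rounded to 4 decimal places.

Each SE is √(p̂(1−p̂)/n): √(0.1460·0.8540/854) = 0.01208 and √(0.2310·0.7690/311) = 0.02390.
SE(p̂₁ − p̂₂) = √(SE₁² + SE₂²) = √(0.0001459264 + 0.00057121) = 0.02678, since the two samples are independent.
At 95% confidence z* = 1.960; margin = 1.960 × 0.02678 = 0.05249.
The difference is 0.1460 − 0.2310 = -0.0850, so the interval is -0.0850 ± 0.05249 = (-0.1375, -0.0325).

(-0.1375, -0.0325)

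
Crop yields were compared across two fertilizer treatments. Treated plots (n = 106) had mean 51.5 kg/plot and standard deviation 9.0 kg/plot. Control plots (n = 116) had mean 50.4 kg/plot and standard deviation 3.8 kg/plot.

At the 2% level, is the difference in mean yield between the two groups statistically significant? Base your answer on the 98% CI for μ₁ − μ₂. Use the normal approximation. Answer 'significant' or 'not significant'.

not significant

Per-group SEs: s₁/√n₁ = 9.0/√106 = 0.8742, s₂/√n₂ = 3.8/√116 = 0.3528.
Unpooled SE of the difference: √(0.76422564 + 0.12446784) = 0.9427.
Margin of error = z* · SE = 2.326 × 0.9427 = 2.1927.
x̄₁ − x̄₂ = 51.5 − 50.4 = 1.1000.
CI: 1.1000 ± 2.1927 = (-1.0927, 3.2927).
The interval (-1.0927, 3.2927) contains 0, so the difference is not significant.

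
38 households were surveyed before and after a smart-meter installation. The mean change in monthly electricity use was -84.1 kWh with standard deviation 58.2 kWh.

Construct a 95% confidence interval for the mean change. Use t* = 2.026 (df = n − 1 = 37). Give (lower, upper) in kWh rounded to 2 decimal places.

Paired design: SE = s_d/√n = 58.2/√38 = 9.4413.
t* = 2.026; margin of error = 2.026 × 9.4413 = 19.1281.
-84.1 ± 19.1281 → (-103.23, -64.97).

(-103.23, -64.97)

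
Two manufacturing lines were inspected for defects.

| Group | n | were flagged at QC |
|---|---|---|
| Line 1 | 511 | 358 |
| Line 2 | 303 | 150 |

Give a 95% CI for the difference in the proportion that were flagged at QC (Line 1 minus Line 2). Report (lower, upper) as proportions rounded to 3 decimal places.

p̂₁ = 358/511 = 0.7006 and p̂₂ = 150/303 = 0.4950.
SE₁ = √(p̂₁(1−p̂₁)/n₁) = √(0.7006·0.2994/511) = 0.02026; SE₂ = √(0.4950·0.5050/303) = 0.02872.
Independent samples: SE of the difference = √(SE₁² + SE₂²) = √(0.0004104676 + 0.0008248384) = 0.03515.
z* for 95% confidence is 1.960, so the margin of error is 1.960 × 0.03515 = 0.06889.
Point estimate p̂₁ − p̂₂ = 0.7006 − 0.4950 = 0.2056.
0.2056 ± 0.06889 → (0.137, 0.274).

(0.137, 0.274)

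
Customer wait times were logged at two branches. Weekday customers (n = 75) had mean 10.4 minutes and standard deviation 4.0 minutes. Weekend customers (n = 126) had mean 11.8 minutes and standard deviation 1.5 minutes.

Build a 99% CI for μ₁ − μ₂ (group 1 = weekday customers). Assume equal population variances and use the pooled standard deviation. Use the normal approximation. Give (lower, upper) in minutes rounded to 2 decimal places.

s_p = √[((n₁−1)s₁² + (n₂−1)s₂²)/(n₁+n₂−2)] = √[(74·4.0² + 125·1.5²)/199] = 2.7135.
SE = 2.7135·√(1/75 + 1/126) = 0.3957.
With z* = 2.576, margin = 2.576 × 0.3957 = 1.0193.
x̄₁ − x̄₂ = 10.4 − 11.8 = -1.4000; interval -1.4000 ± 1.0193 = (-2.42, -0.38).

(-2.42, -0.38)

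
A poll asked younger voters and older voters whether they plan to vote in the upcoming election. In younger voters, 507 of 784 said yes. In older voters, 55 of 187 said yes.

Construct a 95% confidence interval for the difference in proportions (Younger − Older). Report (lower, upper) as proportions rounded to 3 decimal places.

p̂₁ = 507/784 = 0.6467 and p̂₂ = 55/187 = 0.2941.
SE₁ = √(p̂₁(1−p̂₁)/n₁) = √(0.6467·0.3533/784) = 0.01707; SE₂ = √(0.2941·0.7059/187) = 0.03332.
Independent samples: SE of the difference = √(SE₁² + SE₂²) = √(0.0002913849 + 0.0011102224) = 0.03744.
z* for 95% confidence is 1.960, so the margin of error is 1.960 × 0.03744 = 0.07338.
Point estimate p̂₁ − p̂₂ = 0.6467 − 0.2941 = 0.3526.
0.3526 ± 0.07338 → (0.279, 0.426).

(0.279, 0.426)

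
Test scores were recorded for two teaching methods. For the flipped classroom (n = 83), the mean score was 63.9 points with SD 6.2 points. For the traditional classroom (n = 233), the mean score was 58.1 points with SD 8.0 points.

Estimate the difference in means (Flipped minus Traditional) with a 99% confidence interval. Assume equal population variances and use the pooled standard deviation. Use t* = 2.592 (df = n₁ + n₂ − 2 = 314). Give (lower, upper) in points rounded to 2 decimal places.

Pooled variance s_p² = [82·6.2² + 232·8.0²] / (83+233−2) = 57.3251, so s_p = 7.5713.
SE_diff = s_p·√(1/n₁ + 1/n₂) = 7.5713·√(1/83 + 1/233) = 0.9678.
t* = 2.592; margin = 2.592 × 0.9678 = 2.5085.
Difference = 63.9 − 58.1 = 5.8000.
5.8000 ± 2.5085 → (3.29, 8.31).

(3.29, 8.31)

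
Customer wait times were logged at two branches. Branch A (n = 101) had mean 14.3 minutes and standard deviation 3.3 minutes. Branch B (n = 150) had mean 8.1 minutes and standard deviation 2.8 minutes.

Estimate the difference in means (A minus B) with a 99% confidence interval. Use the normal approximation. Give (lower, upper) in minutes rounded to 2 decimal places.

(5.17, 7.23)

SE₁ = s₁/√n₁ = 3.3/√101 = 0.3284; SE₂ = 2.8/√150 = 0.2286.
Independent samples, unequal variances: SE_diff = √(SE₁² + SE₂²) = √(0.10784656 + 0.05225796) = 0.4001.
z* = 2.576, so margin of error = 2.576 × 0.4001 = 1.0307.
Difference in means = 14.3 − 8.1 = 6.2000.
6.2000 ± 1.0307 → (5.17, 7.23).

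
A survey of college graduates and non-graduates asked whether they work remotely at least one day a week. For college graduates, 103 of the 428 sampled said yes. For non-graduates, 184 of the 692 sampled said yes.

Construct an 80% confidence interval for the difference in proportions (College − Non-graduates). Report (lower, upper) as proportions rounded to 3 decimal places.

First, p̂₁ = 103/428 = 0.2407; p̂₂ = 184/692 = 0.2659.
The two standard errors are √(0.2407×0.7593/428) = 0.02066 and √(0.2659×0.7341/692) = 0.01680.
Because the samples are independent, SE_diff = √(0.02066² + 0.01680²) = 0.02663.
Using z* = 1.282 for 80%, ME = 1.282 × 0.02663 = 0.03414.
p̂₁ − p̂₂ = -0.0252; interval -0.0252 ± 0.03414 gives (-0.059, 0.009).

(-0.059, 0.009)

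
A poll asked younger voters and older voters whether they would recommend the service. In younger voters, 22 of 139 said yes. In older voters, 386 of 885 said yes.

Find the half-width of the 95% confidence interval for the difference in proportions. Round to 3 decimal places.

0.069

First, p̂₁ = 22/139 = 0.1583; p̂₂ = 386/885 = 0.4362.
The two standard errors are √(0.1583×0.8417/139) = 0.03096 and √(0.4362×0.5638/885) = 0.01667.
Because the samples are independent, SE_diff = √(0.03096² + 0.01667²) = 0.03516.
Using z* = 1.960 for 95%, ME = 1.960 × 0.03516 = 0.06891.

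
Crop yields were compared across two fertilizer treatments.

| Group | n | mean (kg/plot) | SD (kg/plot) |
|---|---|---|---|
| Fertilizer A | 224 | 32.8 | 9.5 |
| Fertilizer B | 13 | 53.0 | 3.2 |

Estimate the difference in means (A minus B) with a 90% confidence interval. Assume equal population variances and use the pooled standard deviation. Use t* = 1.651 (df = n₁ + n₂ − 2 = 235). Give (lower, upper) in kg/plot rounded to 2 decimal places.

s_p = √[((n₁−1)s₁² + (n₂−1)s₂²)/(n₁+n₂−2)] = √[(223·9.5² + 12·3.2²)/235] = 9.2825.
SE = 9.2825·√(1/224 + 1/13) = 2.6482.
With t* = 1.651, margin = 1.651 × 2.6482 = 4.3722.
x̄₁ − x̄₂ = 32.8 − 53.0 = -20.2000; interval -20.2000 ± 4.3722 = (-24.57, -15.83).

(-24.57, -15.83)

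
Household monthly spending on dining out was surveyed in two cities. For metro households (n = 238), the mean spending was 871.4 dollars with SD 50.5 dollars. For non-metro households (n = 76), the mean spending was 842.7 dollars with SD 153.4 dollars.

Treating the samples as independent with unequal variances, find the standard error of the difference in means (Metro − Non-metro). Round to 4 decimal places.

17.8981

Per-group SEs: s₁/√n₁ = 50.5/√238 = 3.2734, s₂/√n₂ = 153.4/√76 = 17.5962.
Unpooled SE of the difference: √(10.71514756 + 309.62625444) = 17.8981.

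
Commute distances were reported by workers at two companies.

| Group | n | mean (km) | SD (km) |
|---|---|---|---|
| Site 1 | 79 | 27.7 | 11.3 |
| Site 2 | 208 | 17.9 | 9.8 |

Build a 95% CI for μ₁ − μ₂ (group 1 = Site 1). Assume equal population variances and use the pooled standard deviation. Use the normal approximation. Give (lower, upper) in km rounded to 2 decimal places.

(7.15, 12.45)

Pooled variance s_p² = [78·11.3² + 207·9.8²] / (79+208−2) = 104.7021, so s_p = 10.2324.
SE_diff = s_p·√(1/n₁ + 1/n₂) = 10.2324·√(1/79 + 1/208) = 1.3523.
z* = 1.960; margin = 1.960 × 1.3523 = 2.6505.
Difference = 27.7 − 17.9 = 9.8000.
9.8000 ± 2.6505 → (7.15, 12.45).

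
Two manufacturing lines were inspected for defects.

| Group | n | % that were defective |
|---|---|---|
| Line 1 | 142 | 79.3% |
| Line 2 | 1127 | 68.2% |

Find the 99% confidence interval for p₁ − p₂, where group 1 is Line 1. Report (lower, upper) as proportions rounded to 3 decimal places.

Each SE is √(p̂(1−p̂)/n): √(0.7930·0.2070/142) = 0.03400 and √(0.6820·0.3180/1127) = 0.01387.
SE(p̂₁ − p̂₂) = √(SE₁² + SE₂²) = √(0.001156 + 0.0001923769) = 0.03672, since the two samples are independent.
At 99% confidence z* = 2.576; margin = 2.576 × 0.03672 = 0.09459.
The difference is 0.7930 − 0.6820 = 0.1110, so the interval is 0.1110 ± 0.09459 = (0.016, 0.206).

(0.016, 0.206)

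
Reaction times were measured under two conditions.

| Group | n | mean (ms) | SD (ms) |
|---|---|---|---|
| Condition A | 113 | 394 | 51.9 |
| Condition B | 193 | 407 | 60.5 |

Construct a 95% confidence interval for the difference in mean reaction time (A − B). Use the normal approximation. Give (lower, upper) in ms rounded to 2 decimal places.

Standard errors of each mean: 51.9/√113 = 4.8823 and 60.5/√193 = 4.3549.
SE(x̄₁ − x̄₂) = √(4.8823² + 4.3549²) = 6.5423 for independent samples with unequal variances.
With z* = 1.960, the margin is 1.960 × 6.5423 = 12.8229.
x̄₁ − x̄₂ = 394 − 407 = -13.0000; the interval is -13.0000 ± 12.8229 = (-25.82, -0.18).

(-25.82, -0.18)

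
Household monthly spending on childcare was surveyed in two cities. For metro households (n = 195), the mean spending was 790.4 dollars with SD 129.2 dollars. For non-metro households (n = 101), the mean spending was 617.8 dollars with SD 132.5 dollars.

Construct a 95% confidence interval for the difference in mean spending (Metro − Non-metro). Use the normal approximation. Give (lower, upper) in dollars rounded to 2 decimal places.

SE₁ = s₁/√n₁ = 129.2/√195 = 9.2522; SE₂ = 132.5/√101 = 13.1842.
Independent samples, unequal variances: SE_diff = √(SE₁² + SE₂²) = √(85.60320484 + 173.82312964) = 16.1067.
z* = 1.960, so margin of error = 1.960 × 16.1067 = 31.5691.
Difference in means = 790.4 − 617.8 = 172.6000.
172.6000 ± 31.5691 → (141.03, 204.17).

(141.03, 204.17)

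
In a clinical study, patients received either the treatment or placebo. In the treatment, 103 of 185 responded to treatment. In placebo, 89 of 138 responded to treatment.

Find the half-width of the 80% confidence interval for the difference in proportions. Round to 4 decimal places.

0.0701

First, p̂₁ = 103/185 = 0.5568; p̂₂ = 89/138 = 0.6449.
The two standard errors are √(0.5568×0.4432/185) = 0.03652 and √(0.6449×0.3551/138) = 0.04074.
Because the samples are independent, SE_diff = √(0.03652² + 0.04074²) = 0.05471.
Using z* = 1.282 for 80%, ME = 1.282 × 0.05471 = 0.07014.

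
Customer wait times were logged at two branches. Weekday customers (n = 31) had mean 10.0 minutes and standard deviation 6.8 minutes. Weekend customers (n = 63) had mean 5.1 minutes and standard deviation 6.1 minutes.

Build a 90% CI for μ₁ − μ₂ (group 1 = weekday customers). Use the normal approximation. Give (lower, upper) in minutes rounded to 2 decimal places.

SE₁ = s₁/√n₁ = 6.8/√31 = 1.2213; SE₂ = 6.1/√63 = 0.7685.
Independent samples, unequal variances: SE_diff = √(SE₁² + SE₂²) = √(1.49157369 + 0.59059225) = 1.4430.
z* = 1.645, so margin of error = 1.645 × 1.4430 = 2.3737.
Difference in means = 10.0 − 5.1 = 4.9000.
4.9000 ± 2.3737 → (2.53, 7.27).

(2.53, 7.27)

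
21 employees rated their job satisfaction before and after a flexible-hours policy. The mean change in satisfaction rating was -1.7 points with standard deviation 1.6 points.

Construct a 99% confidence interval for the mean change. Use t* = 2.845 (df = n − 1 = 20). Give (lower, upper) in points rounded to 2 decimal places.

(-2.69, -0.71)

This is a matched-pairs design, so SE = s_d/√n = 1.6/√21 = 0.3491.
Margin = 2.845 × 0.3491 = 0.9932; the interval is -1.7 ± 0.9932 = (-2.69, -0.71).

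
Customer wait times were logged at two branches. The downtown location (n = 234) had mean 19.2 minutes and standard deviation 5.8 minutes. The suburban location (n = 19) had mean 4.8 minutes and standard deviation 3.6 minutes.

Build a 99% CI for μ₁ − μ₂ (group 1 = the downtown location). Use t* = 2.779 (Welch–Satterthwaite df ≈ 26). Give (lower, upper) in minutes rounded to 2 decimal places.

(11.87, 16.93)

SE₁ = s₁/√n₁ = 5.8/√234 = 0.3792; SE₂ = 3.6/√19 = 0.8259.
Independent samples, unequal variances: SE_diff = √(SE₁² + SE₂²) = √(0.14379264 + 0.68211081) = 0.9088.
t* = 2.779, so margin of error = 2.779 × 0.9088 = 2.5256.
Difference in means = 19.2 − 4.8 = 14.4000.
14.4000 ± 2.5256 → (11.87, 16.93).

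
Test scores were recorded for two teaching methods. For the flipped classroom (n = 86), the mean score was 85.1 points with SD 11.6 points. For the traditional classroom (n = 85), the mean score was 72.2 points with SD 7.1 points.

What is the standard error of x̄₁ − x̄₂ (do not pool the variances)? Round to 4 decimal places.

Standard errors of each mean: 11.6/√86 = 1.2509 and 7.1/√85 = 0.7701.
SE(x̄₁ − x̄₂) = √(1.2509² + 0.7701²) = 1.4689 for independent samples with unequal variances.

1.4689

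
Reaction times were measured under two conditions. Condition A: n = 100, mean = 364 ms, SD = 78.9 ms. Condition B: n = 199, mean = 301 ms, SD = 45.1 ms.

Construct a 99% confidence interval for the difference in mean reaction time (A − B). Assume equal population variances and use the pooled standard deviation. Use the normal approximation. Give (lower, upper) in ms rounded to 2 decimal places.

(44.50, 81.50)

s_p = √[((n₁−1)s₁² + (n₂−1)s₂²)/(n₁+n₂−2)] = √[(99·78.9² + 198·45.1²)/297] = 58.5754.
SE = 58.5754·√(1/100 + 1/199) = 7.1800.
With z* = 2.576, margin = 2.576 × 7.1800 = 18.4957.
x̄₁ − x̄₂ = 364 − 301 = 63.0000; interval 63.0000 ± 18.4957 = (44.50, 81.50).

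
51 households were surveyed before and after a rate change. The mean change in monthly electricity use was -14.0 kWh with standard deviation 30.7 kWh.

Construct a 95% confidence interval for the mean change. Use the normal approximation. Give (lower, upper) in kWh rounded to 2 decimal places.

This is a matched-pairs design, so SE = s_d/√n = 30.7/√51 = 4.2989.
Margin = 1.960 × 4.2989 = 8.4258; the interval is -14.0 ± 8.4258 = (-22.43, -5.57).

(-22.43, -5.57)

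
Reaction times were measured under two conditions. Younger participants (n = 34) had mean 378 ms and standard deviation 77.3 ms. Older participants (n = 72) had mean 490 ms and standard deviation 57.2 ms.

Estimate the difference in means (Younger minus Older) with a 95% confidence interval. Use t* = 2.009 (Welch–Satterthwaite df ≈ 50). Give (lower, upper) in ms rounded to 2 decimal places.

Standard errors of each mean: 77.3/√34 = 13.2568 and 57.2/√72 = 6.7411.
SE(x̄₁ − x̄₂) = √(13.2568² + 6.7411²) = 14.8723 for independent samples with unequal variances.
With t* = 2.009, the margin is 2.009 × 14.8723 = 29.8785.
x̄₁ − x̄₂ = 378 − 490 = -112.0000; the interval is -112.0000 ± 29.8785 = (-141.88, -82.12).

(-141.88, -82.12)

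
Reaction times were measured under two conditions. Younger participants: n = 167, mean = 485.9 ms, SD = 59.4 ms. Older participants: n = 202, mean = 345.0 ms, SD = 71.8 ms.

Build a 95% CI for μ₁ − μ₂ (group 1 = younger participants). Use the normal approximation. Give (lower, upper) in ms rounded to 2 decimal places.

Standard errors of each mean: 59.4/√167 = 4.5965 and 71.8/√202 = 5.0518.
SE(x̄₁ − x̄₂) = √(4.5965² + 5.0518²) = 6.8300 for independent samples with unequal variances.
With z* = 1.960, the margin is 1.960 × 6.8300 = 13.3868.
x̄₁ − x̄₂ = 485.9 − 345.0 = 140.9000; the interval is 140.9000 ± 13.3868 = (127.51, 154.29).

(127.51, 154.29)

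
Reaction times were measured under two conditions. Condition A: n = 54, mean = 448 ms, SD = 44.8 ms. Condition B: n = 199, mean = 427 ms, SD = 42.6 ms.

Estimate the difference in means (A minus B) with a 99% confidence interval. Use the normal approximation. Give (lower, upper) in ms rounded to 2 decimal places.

(3.47, 38.53)

Per-group SEs: s₁/√n₁ = 44.8/√54 = 6.0965, s₂/√n₂ = 42.6/√199 = 3.0198.
Unpooled SE of the difference: √(37.16731225 + 9.11919204) = 6.8034.
Margin of error = z* · SE = 2.576 × 6.8034 = 17.5256.
x̄₁ − x̄₂ = 448 − 427 = 21.0000.
CI: 21.0000 ± 17.5256 = (3.47, 38.53).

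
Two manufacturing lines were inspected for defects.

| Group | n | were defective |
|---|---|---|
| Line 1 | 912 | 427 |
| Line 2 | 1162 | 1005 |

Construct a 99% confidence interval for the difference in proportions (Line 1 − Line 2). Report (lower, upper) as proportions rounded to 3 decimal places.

p̂₁ = 427/912 = 0.4682 and p̂₂ = 1005/1162 = 0.8649.
SE₁ = √(p̂₁(1−p̂₁)/n₁) = √(0.4682·0.5318/912) = 0.01652; SE₂ = √(0.8649·0.1351/1162) = 0.01003.
Independent samples: SE of the difference = √(SE₁² + SE₂²) = √(0.0002729104 + 0.0001006009) = 0.01933.
z* for 99% confidence is 2.576, so the margin of error is 2.576 × 0.01933 = 0.04979.
Point estimate p̂₁ − p̂₂ = 0.4682 − 0.8649 = -0.3967.
-0.3967 ± 0.04979 → (-0.446, -0.347).

(-0.446, -0.347)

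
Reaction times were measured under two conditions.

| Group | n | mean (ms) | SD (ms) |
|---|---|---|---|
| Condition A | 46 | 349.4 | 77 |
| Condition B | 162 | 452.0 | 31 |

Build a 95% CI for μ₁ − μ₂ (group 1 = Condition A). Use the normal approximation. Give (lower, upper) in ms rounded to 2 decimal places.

SE₁ = s₁/√n₁ = 77/√46 = 11.3530; SE₂ = 31/√162 = 2.4356.
Independent samples, unequal variances: SE_diff = √(SE₁² + SE₂²) = √(128.890609 + 5.93214736) = 11.6113.
z* = 1.960, so margin of error = 1.960 × 11.6113 = 22.7581.
Difference in means = 349.4 − 452.0 = -102.6000.
-102.6000 ± 22.7581 → (-125.36, -79.84).

(-125.36, -79.84)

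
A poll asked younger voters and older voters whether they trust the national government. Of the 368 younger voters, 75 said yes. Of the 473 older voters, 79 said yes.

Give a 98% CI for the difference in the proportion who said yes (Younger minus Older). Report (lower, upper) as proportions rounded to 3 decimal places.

(-0.026, 0.100)

Sample proportions: 75/368 = 0.2038, 79/473 = 0.1670.
Each SE is √(p̂(1−p̂)/n): √(0.2038·0.7962/368) = 0.02100 and √(0.1670·0.8330/473) = 0.01715.
SE(p̂₁ − p̂₂) = √(SE₁² + SE₂²) = √(0.000441 + 0.0002941225) = 0.02711, since the two samples are independent.
At 98% confidence z* = 2.326; margin = 2.326 × 0.02711 = 0.06306.
The difference is 0.2038 − 0.1670 = 0.0368, so the interval is 0.0368 ± 0.06306 = (-0.026, 0.100).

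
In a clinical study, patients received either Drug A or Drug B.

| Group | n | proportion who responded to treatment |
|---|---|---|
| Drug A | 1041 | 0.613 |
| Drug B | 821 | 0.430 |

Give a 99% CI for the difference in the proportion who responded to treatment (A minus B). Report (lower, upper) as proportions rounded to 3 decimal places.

SE₁ = √(p̂₁(1−p̂₁)/n₁) = √(0.6130·0.3870/1041) = 0.01510; SE₂ = √(0.4300·0.5700/821) = 0.01728.
Independent samples: SE of the difference = √(SE₁² + SE₂²) = √(0.00022801 + 0.0002985984) = 0.02295.
z* for 99% confidence is 2.576, so the margin of error is 2.576 × 0.02295 = 0.05912.
Point estimate p̂₁ − p̂₂ = 0.6130 − 0.4300 = 0.1830.
0.1830 ± 0.05912 → (0.124, 0.242).

(0.124, 0.242)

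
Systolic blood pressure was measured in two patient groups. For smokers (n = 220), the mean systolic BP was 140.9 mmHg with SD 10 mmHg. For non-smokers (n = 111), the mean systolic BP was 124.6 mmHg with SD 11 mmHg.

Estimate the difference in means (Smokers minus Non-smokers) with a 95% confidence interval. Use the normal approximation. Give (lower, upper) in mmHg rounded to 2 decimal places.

(13.86, 18.74)

SE₁ = s₁/√n₁ = 10/√220 = 0.6742; SE₂ = 11/√111 = 1.0441.
Independent samples, unequal variances: SE_diff = √(SE₁² + SE₂²) = √(0.45454564 + 1.09014481) = 1.2429.
z* = 1.960, so margin of error = 1.960 × 1.2429 = 2.4361.
Difference in means = 140.9 − 124.6 = 16.3000.
16.3000 ± 2.4361 → (13.86, 18.74).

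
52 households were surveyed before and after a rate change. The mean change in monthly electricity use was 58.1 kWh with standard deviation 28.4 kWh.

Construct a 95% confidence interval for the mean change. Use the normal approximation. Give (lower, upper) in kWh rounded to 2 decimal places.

This is a matched-pairs design, so SE = s_d/√n = 28.4/√52 = 3.9384.
Margin = 1.960 × 3.9384 = 7.7193; the interval is 58.1 ± 7.7193 = (50.38, 65.82).

(50.38, 65.82)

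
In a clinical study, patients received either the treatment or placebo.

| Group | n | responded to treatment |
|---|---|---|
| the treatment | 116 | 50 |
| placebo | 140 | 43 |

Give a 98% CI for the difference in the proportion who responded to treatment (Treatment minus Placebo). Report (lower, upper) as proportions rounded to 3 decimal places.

(-0.016, 0.264)

First, p̂₁ = 50/116 = 0.4310; p̂₂ = 43/140 = 0.3071.
The two standard errors are √(0.4310×0.5690/116) = 0.04598 and √(0.3071×0.6929/140) = 0.03899.
Because the samples are independent, SE_diff = √(0.04598² + 0.03899²) = 0.06029.
Using z* = 2.326 for 98%, ME = 2.326 × 0.06029 = 0.14023.
p̂₁ − p̂₂ = 0.1239; interval 0.1239 ± 0.14023 gives (-0.016, 0.264).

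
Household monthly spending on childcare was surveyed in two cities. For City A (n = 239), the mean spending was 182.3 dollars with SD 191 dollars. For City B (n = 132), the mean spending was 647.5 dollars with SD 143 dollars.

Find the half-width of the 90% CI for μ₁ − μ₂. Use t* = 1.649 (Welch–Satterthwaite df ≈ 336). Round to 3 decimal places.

28.919

Per-group SEs: s₁/√n₁ = 191/√239 = 12.3548, s₂/√n₂ = 143/√132 = 12.4466.
Unpooled SE of the difference: √(152.64108304 + 154.91785156) = 17.5374.
Margin of error = t* · SE = 1.649 × 17.5374 = 28.9192.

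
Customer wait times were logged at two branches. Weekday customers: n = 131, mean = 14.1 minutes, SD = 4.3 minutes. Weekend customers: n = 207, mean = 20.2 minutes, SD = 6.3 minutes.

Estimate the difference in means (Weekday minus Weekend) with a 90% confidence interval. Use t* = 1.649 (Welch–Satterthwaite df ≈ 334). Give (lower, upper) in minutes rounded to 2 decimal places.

Per-group SEs: s₁/√n₁ = 4.3/√131 = 0.3757, s₂/√n₂ = 6.3/√207 = 0.4379.
Unpooled SE of the difference: √(0.14115049 + 0.19175641) = 0.5770.
Margin of error = t* · SE = 1.649 × 0.5770 = 0.9515.
x̄₁ − x̄₂ = 14.1 − 20.2 = -6.1000.
CI: -6.1000 ± 0.9515 = (-7.05, -5.15).

(-7.05, -5.15)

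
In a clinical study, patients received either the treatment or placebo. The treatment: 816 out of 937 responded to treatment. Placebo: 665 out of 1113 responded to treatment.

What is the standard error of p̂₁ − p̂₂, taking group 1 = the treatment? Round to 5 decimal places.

0.01833

First, p̂₁ = 816/937 = 0.8709; p̂₂ = 665/1113 = 0.5975.
The two standard errors are √(0.8709×0.1291/937) = 0.01095 and √(0.5975×0.4025/1113) = 0.01470.
Because the samples are independent, SE_diff = √(0.01095² + 0.01470²) = 0.01833.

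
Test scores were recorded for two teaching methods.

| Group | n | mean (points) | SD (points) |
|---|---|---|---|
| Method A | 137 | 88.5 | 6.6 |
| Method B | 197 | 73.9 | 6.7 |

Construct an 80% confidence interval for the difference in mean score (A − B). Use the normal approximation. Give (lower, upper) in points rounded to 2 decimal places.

SE₁ = s₁/√n₁ = 6.6/√137 = 0.5639; SE₂ = 6.7/√197 = 0.4774.
Independent samples, unequal variances: SE_diff = √(SE₁² + SE₂²) = √(0.31798321 + 0.22791076) = 0.7388.
z* = 1.282, so margin of error = 1.282 × 0.7388 = 0.9471.
Difference in means = 88.5 − 73.9 = 14.6000.
14.6000 ± 0.9471 → (13.65, 15.55).

(13.65, 15.55)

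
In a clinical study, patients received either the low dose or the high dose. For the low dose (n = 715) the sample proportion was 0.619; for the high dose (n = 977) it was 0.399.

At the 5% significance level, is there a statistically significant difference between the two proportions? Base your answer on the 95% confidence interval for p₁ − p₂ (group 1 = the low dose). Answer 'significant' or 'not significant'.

significant

SE₁ = √(p̂₁(1−p̂₁)/n₁) = √(0.6190·0.3810/715) = 0.01816; SE₂ = √(0.3990·0.6010/977) = 0.01567.
Independent samples: SE of the difference = √(SE₁² + SE₂²) = √(0.0003297856 + 0.0002455489) = 0.02399.
z* for 95% confidence is 1.960, so the margin of error is 1.960 × 0.02399 = 0.04702.
Point estimate p̂₁ − p̂₂ = 0.6190 − 0.3990 = 0.2200.
0.2200 ± 0.04702 → (0.17298, 0.26702).
The interval (0.17298, 0.26702) does not contain 0, so the difference is significant.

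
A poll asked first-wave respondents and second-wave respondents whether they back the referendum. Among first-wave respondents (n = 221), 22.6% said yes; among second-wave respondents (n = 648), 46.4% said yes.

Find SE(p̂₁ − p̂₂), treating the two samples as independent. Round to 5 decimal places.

Each SE is √(p̂(1−p̂)/n): √(0.2260·0.7740/221) = 0.02813 and √(0.4640·0.5360/648) = 0.01959.
SE(p̂₁ − p̂₂) = √(SE₁² + SE₂²) = √(0.0007912969 + 0.0003837681) = 0.03428, since the two samples are independent.

0.03428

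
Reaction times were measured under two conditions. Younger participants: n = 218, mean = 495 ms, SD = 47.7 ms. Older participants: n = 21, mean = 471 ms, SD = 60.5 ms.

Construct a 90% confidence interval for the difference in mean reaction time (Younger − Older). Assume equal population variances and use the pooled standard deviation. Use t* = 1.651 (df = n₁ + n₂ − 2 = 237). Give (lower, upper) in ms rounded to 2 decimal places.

(5.55, 42.45)

s_p = √[((n₁−1)s₁² + (n₂−1)s₂²)/(n₁+n₂−2)] = √[(217·47.7² + 20·60.5²)/237] = 48.9098.
SE = 48.9098·√(1/218 + 1/21) = 11.1752.
With t* = 1.651, margin = 1.651 × 11.1752 = 18.4503.
x̄₁ − x̄₂ = 495 − 471 = 24.0000; interval 24.0000 ± 18.4503 = (5.55, 42.45).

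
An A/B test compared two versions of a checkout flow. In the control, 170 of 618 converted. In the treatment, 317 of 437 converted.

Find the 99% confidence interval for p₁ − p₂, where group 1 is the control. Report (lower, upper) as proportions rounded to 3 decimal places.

First, p̂₁ = 170/618 = 0.2751; p̂₂ = 317/437 = 0.7254.
The two standard errors are √(0.2751×0.7249/618) = 0.01796 and √(0.7254×0.2746/437) = 0.02135.
Because the samples are independent, SE_diff = √(0.01796² + 0.02135²) = 0.02790.
Using z* = 2.576 for 99%, ME = 2.576 × 0.02790 = 0.07187.
p̂₁ − p̂₂ = -0.4503; interval -0.4503 ± 0.07187 gives (-0.522, -0.378).

(-0.522, -0.378)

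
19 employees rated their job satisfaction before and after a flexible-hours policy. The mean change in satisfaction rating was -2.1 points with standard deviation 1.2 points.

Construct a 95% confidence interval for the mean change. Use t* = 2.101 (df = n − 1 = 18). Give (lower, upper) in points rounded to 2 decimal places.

(-2.68, -1.52)

Paired design: SE = s_d/√n = 1.2/√19 = 0.2753.
t* = 2.101; margin of error = 2.101 × 0.2753 = 0.5784.
-2.1 ± 0.5784 → (-2.68, -1.52).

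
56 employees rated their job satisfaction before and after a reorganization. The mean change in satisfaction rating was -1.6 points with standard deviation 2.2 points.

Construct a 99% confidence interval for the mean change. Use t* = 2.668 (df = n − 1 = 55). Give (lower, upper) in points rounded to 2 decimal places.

This is a matched-pairs design, so SE = s_d/√n = 2.2/√56 = 0.2940.
Margin = 2.668 × 0.2940 = 0.7844; the interval is -1.6 ± 0.7844 = (-2.38, -0.82).

(-2.38, -0.82)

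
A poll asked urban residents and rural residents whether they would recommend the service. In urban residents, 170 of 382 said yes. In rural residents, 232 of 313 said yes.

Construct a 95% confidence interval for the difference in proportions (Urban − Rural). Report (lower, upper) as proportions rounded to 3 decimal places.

Sample proportions: 170/382 = 0.4450, 232/313 = 0.7412.
Each SE is √(p̂(1−p̂)/n): √(0.4450·0.5550/382) = 0.02543 and √(0.7412·0.2588/313) = 0.02476.
SE(p̂₁ − p̂₂) = √(SE₁² + SE₂²) = √(0.0006466849 + 0.0006130576) = 0.03549, since the two samples are independent.
At 95% confidence z* = 1.960; margin = 1.960 × 0.03549 = 0.06956.
The difference is 0.4450 − 0.7412 = -0.2962, so the interval is -0.2962 ± 0.06956 = (-0.366, -0.227).

(-0.366, -0.227)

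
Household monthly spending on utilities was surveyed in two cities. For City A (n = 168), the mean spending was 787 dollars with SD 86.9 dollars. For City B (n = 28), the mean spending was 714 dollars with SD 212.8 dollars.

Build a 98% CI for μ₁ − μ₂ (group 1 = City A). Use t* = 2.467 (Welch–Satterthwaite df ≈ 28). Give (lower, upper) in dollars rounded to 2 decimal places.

Per-group SEs: s₁/√n₁ = 86.9/√168 = 6.7045, s₂/√n₂ = 212.8/√28 = 40.2154.
Unpooled SE of the difference: √(44.95032025 + 1617.27839716) = 40.7704.
Margin of error = t* · SE = 2.467 × 40.7704 = 100.5806.
x̄₁ − x̄₂ = 787 − 714 = 73.0000.
CI: 73.0000 ± 100.5806 = (-27.58, 173.58).

(-27.58, 173.58)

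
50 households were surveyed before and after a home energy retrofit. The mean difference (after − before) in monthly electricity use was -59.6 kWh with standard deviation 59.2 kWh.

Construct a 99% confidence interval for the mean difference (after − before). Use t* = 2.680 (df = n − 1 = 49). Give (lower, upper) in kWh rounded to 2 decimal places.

(-82.04, -37.16)

This is a matched-pairs design, so SE = s_d/√n = 59.2/√50 = 8.3721.
Margin = 2.680 × 8.3721 = 22.4372; the interval is -59.6 ± 22.4372 = (-82.04, -37.16).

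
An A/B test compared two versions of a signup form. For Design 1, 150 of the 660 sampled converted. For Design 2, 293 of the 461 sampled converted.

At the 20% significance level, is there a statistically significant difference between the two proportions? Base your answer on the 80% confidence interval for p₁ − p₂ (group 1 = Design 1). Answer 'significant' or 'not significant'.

significant

p̂₁ = 150/660 = 0.2273 and p̂₂ = 293/461 = 0.6356.
SE₁ = √(p̂₁(1−p̂₁)/n₁) = √(0.2273·0.7727/660) = 0.01631; SE₂ = √(0.6356·0.3644/461) = 0.02241.
Independent samples: SE of the difference = √(SE₁² + SE₂²) = √(0.0002660161 + 0.0005022081) = 0.02772.
z* for 80% confidence is 1.282, so the margin of error is 1.282 × 0.02772 = 0.03554.
Point estimate p̂₁ − p̂₂ = 0.2273 − 0.6356 = -0.4083.
-0.4083 ± 0.03554 → (-0.44384, -0.37276).
The interval (-0.44384, -0.37276) does not contain 0, so the difference is significant.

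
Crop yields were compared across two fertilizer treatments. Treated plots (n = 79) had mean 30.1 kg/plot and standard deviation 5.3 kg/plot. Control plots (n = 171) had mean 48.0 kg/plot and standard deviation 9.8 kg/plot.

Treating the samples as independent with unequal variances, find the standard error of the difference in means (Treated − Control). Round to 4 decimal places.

SE₁ = s₁/√n₁ = 5.3/√79 = 0.5963; SE₂ = 9.8/√171 = 0.7494.
Independent samples, unequal variances: SE_diff = √(SE₁² + SE₂²) = √(0.35557369 + 0.56160036) = 0.9577.

0.9577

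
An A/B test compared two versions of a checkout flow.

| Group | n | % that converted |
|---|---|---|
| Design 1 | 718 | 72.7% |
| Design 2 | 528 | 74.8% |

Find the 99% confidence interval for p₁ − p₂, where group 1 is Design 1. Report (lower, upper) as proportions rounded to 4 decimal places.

Each SE is √(p̂(1−p̂)/n): √(0.7270·0.2730/718) = 0.01663 and √(0.7480·0.2520/528) = 0.01889.
SE(p̂₁ − p̂₂) = √(SE₁² + SE₂²) = √(0.0002765569 + 0.0003568321) = 0.02517, since the two samples are independent.
At 99% confidence z* = 2.576; margin = 2.576 × 0.02517 = 0.06484.
The difference is 0.7270 − 0.7480 = -0.0210, so the interval is -0.0210 ± 0.06484 = (-0.0858, 0.0438).

(-0.0858, 0.0438)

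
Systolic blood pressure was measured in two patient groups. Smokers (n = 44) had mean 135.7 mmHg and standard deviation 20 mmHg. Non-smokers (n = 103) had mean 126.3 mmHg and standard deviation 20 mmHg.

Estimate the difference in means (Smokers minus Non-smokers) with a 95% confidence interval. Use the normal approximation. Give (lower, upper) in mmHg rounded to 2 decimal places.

Standard errors of each mean: 20/√44 = 3.0151 and 20/√103 = 1.9707.
SE(x̄₁ − x̄₂) = √(3.0151² + 1.9707²) = 3.6020 for independent samples with unequal variances.
With z* = 1.960, the margin is 1.960 × 3.6020 = 7.0599.
x̄₁ − x̄₂ = 135.7 − 126.3 = 9.4000; the interval is 9.4000 ± 7.0599 = (2.34, 16.46).

(2.34, 16.46)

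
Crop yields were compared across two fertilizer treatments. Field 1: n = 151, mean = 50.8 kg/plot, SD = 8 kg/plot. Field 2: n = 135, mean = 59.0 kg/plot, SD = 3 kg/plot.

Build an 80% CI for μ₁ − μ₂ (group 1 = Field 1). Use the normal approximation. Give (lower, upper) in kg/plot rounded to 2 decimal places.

Standard errors of each mean: 8/√151 = 0.6510 and 3/√135 = 0.2582.
SE(x̄₁ − x̄₂) = √(0.6510² + 0.2582²) = 0.7003 for independent samples with unequal variances.
With z* = 1.282, the margin is 1.282 × 0.7003 = 0.8978.
x̄₁ − x̄₂ = 50.8 − 59.0 = -8.2000; the interval is -8.2000 ± 0.8978 = (-9.10, -7.30).

(-9.10, -7.30)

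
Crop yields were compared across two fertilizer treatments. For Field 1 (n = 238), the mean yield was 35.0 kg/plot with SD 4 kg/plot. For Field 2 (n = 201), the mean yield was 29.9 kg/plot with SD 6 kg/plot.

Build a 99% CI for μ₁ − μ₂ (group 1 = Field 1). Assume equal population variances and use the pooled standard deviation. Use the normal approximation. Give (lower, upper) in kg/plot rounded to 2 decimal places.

Pooled variance s_p² = [237·4² + 200·6²] / (238+201−2) = 25.1533, so s_p = 5.0153.
SE_diff = s_p·√(1/n₁ + 1/n₂) = 5.0153·√(1/238 + 1/201) = 0.4804.
z* = 2.576; margin = 2.576 × 0.4804 = 1.2375.
Difference = 35.0 − 29.9 = 5.1000.
5.1000 ± 1.2375 → (3.86, 6.34).

(3.86, 6.34)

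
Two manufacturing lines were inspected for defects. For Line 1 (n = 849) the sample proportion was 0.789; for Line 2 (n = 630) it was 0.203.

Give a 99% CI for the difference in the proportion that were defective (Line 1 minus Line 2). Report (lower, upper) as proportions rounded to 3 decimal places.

(0.531, 0.641)

The two standard errors are √(0.7890×0.2110/849) = 0.01400 and √(0.2030×0.7970/630) = 0.01603.
Because the samples are independent, SE_diff = √(0.01400² + 0.01603²) = 0.02128.
Using z* = 2.576 for 99%, ME = 2.576 × 0.02128 = 0.05482.
p̂₁ − p̂₂ = 0.5860; interval 0.5860 ± 0.05482 gives (0.531, 0.641).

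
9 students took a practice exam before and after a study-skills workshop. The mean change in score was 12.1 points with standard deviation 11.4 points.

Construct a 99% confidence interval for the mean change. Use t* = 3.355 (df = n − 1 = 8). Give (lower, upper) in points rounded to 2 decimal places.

(-0.65, 24.85)

Paired design: SE = s_d/√n = 11.4/√9 = 3.8000.
t* = 3.355; margin of error = 3.355 × 3.8000 = 12.7490.
12.1 ± 12.7490 → (-0.65, 24.85).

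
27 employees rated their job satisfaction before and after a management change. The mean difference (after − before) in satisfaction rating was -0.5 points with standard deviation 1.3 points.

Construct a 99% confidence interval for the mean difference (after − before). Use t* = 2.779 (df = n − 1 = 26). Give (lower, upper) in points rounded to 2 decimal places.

Paired design: SE = s_d/√n = 1.3/√27 = 0.2502.
t* = 2.779; margin of error = 2.779 × 0.2502 = 0.6953.
-0.5 ± 0.6953 → (-1.20, 0.20).

(-1.20, 0.20)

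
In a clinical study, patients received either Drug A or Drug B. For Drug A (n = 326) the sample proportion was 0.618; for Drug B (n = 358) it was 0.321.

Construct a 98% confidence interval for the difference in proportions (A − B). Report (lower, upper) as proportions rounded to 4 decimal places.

The two standard errors are √(0.6180×0.3820/326) = 0.02691 and √(0.3210×0.6790/358) = 0.02467.
Because the samples are independent, SE_diff = √(0.02691² + 0.02467²) = 0.03651.
Using z* = 2.326 for 98%, ME = 2.326 × 0.03651 = 0.08492.
p̂₁ − p̂₂ = 0.2970; interval 0.2970 ± 0.08492 gives (0.2121, 0.3819).

(0.2121, 0.3819)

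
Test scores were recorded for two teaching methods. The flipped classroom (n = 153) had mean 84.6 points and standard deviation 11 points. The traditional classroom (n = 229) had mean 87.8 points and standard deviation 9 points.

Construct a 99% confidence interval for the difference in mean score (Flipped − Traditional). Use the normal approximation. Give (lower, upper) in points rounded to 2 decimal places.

(-5.96, -0.44)

SE₁ = s₁/√n₁ = 11/√153 = 0.8893; SE₂ = 9/√229 = 0.5947.
Independent samples, unequal variances: SE_diff = √(SE₁² + SE₂²) = √(0.79085449 + 0.35366809) = 1.0698.
z* = 2.576, so margin of error = 2.576 × 1.0698 = 2.7558.
Difference in means = 84.6 − 87.8 = -3.2000.
-3.2000 ± 2.7558 → (-5.96, -0.44).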